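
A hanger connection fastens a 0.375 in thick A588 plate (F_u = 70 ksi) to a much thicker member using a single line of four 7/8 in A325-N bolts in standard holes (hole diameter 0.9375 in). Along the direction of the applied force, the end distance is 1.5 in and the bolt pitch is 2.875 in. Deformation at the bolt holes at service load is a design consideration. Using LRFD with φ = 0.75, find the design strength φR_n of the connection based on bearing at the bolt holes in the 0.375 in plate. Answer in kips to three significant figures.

Per bolt r_n = 1.2 l_c t F_u ≤ 2.4 d t F_u; upper limit = 2.4 × 0.875 × 0.375 × 70 = 55.13 kips.
Edge bolt: l_c = 1.5 − 0.9375/2 = 1.031 in → 1.2 × 1.031 × 0.375 × 70 = 32.48 → r_n = 32.48 kips.
Interior bolts: l_c = 2.875 − 0.9375 = 1.938 in → 1.2 × 1.938 × 0.375 × 70 = 61.03 → r_n = 55.13 kips.
R_n = 1 × 32.48 + 3 × 55.13 = 197.9 kips.
Design strength φR_n = 0.75 × 197.9 = 148 kips.

148 kips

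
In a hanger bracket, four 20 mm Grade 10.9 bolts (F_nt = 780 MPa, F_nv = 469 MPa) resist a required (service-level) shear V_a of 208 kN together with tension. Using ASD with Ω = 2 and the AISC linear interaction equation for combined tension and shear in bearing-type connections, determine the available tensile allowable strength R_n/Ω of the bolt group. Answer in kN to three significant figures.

A_b = π·20²/4 = 314.2 mm²; f_rv = 208 × 1000 / (4 × 314.2) = 165.5 MPa.
F'_nt = 1.3 F_nt − (Ω F_nt / F_nv) f_rv = 1.3·780 − (2·780/469)·165.5 = 463.4 MPa, capped at F_nt → F'_nt = 463.4 MPa.
R_n = F'_nt · A_b · n = 463.4 × 314.2 × 4 / 1000 = 582.4 kN.
Allowable strength R_n/Ω = 582.4 / 2 = 291 kN.

291 kN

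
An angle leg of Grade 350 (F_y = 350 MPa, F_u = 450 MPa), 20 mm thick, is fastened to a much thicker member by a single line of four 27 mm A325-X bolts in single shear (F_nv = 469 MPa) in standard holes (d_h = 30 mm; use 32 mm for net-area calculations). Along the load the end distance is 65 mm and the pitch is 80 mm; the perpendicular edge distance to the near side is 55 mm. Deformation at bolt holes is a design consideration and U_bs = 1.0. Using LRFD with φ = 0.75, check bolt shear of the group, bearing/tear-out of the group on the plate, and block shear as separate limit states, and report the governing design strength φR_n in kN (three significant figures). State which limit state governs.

Bolt shear: A_b = π·27²/4 = 572.6 mm²; R_n = 469 × 572.6 × 4 × 1 / 1000 = 1074 kN → 0.75 × 1074 = 806 kN.
Bearing: edge l_c = 50, r_n = 540 kN; interior l_c = 50, r_n = 540 kN; R_n = 540 + 3·540 = 2160 kN → 1620 kN.
Block shear: A_gv = 6100, A_nv = 3860, A_nt = 780 mm²; R_n = min(0.6F_uA_nv, 0.6F_yA_gv) + U_bs·F_u·A_nt = 1393 kN → 1040 kN.
Bolt shear governs: 806 kN.

806 kN (bolt shear governs)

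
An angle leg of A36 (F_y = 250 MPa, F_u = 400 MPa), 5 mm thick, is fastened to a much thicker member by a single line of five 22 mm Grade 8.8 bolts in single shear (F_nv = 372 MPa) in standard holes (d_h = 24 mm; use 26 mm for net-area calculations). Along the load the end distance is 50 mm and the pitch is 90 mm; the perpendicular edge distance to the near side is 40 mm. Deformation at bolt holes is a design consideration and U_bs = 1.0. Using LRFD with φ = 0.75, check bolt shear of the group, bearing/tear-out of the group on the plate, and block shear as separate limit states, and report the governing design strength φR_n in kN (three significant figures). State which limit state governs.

Bolt shear: A_b = π·22²/4 = 380.1 mm²; R_n = 372 × 380.1 × 5 × 1 / 1000 = 707 kN → 0.75 × 707 = 530 kN.
Bearing: edge l_c = 38, r_n = 91.2 kN; interior l_c = 66, r_n = 105.6 kN; R_n = 91.2 + 4·105.6 = 513.6 kN → 385 kN.
Block shear: A_gv = 2050, A_nv = 1465, A_nt = 135 mm²; R_n = min(0.6F_uA_nv, 0.6F_yA_gv) + U_bs·F_u·A_nt = 361.5 kN → 271 kN.
Block shear governs: 271 kN.

271 kN (block shear governs)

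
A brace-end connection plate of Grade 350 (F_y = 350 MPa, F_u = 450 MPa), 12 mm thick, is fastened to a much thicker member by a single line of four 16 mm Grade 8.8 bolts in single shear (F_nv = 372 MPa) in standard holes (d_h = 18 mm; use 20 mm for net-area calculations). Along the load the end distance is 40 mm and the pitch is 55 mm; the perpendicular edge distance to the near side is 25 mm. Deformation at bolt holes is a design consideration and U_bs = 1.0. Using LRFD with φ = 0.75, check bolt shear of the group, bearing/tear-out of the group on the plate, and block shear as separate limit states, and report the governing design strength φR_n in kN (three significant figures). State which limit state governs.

224 kN (bolt shear governs)

Bolt shear: A_b = π·16²/4 = 201.1 mm²; R_n = 372 × 201.1 × 4 × 1 / 1000 = 299.2 kN → 0.75 × 299.2 = 224 kN.
Bearing: edge l_c = 31, r_n = 200.9 kN; interior l_c = 37, r_n = 207.4 kN; R_n = 200.9 + 3·207.4 = 823 kN → 617 kN.
Block shear: A_gv = 2460, A_nv = 1620, A_nt = 180 mm²; R_n = min(0.6F_uA_nv, 0.6F_yA_gv) + U_bs·F_u·A_nt = 518.4 kN → 389 kN.
Bolt shear governs: 224 kN.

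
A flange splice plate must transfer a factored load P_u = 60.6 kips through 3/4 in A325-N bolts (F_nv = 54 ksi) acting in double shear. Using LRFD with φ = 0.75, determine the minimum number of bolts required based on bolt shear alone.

2 bolts

A_b = π·0.75²/4 = 0.4418 in².
Per-bolt design strength φR_n = 0.75 × 54 × 0.4418 × 2 = 35.78 kips.
n ≥ 60.6 / 35.78 = 1.693 → use 2 bolts.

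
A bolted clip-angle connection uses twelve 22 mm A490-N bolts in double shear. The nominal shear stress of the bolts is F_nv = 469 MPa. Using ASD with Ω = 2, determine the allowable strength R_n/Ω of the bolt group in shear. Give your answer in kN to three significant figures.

A_b = π × 22² / 4 = 380.1 mm².
R_n = F_nv · A_b · n · n_s = 469 × 380.1 × 12 × 2 / 1000 = 4279 kN.
Allowable strength R_n/Ω = 4279 / 2 = 2140 kN.

2140 kN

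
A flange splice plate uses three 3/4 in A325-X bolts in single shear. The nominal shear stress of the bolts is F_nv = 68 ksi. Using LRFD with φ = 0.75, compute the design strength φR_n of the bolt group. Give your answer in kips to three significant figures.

67.6 kips

A_b = π × 0.75² / 4 = 0.4418 in².
R_n = F_nv · A_b · n · n_s = 68 × 0.4418 × 3 × 1 = 90.12 kips.
Design strength φR_n = 0.75 × 90.12 = 67.6 kips.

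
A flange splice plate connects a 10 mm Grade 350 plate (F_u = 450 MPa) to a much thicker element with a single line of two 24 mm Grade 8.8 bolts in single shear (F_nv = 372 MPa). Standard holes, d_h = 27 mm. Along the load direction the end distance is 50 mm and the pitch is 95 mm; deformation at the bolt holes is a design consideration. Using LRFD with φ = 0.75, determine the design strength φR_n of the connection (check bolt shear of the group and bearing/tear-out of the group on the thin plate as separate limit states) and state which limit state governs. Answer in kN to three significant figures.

252 kN (bolt shear governs)

Bolt shear: A_b = π·24²/4 = 452.4 mm²; R_n = 372 × 452.4 × 2 × 1 / 1000 = 336.6 kN → 0.75 × 336.6 = 252 kN.
Bearing (1.2 l_c t F_u ≤ 2.4 d t F_u): upper limit = 2.4·24·10·450 / 1000 = 259.2 kN.
  Edge l_c = 50 − 27/2 = 36.5 → r_n = 197.1 kN; interior l_c = 95 − 27 = 68 → r_n = 259.2 kN.
  R_n,bearing = 1·197.1 + 1·259.2 = 456.3 kN → 0.75 × 456.3 = 342 kN.
Bolt shear governs: 252 kN.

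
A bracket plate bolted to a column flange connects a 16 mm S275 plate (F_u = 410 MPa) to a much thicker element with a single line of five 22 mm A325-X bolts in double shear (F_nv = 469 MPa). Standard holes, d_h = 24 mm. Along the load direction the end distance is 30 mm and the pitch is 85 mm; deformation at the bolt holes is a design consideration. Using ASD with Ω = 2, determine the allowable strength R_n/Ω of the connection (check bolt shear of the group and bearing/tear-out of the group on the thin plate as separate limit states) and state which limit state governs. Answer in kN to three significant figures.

Bolt shear: A_b = π·22²/4 = 380.1 mm²; R_n = 469 × 380.1 × 5 × 2 / 1000 = 1783 kN → 1783 / 2 = 891 kN.
Bearing (1.2 l_c t F_u ≤ 2.4 d t F_u): upper limit = 2.4·22·16·410 / 1000 = 346.4 kN.
  Edge l_c = 30 − 24/2 = 18 → r_n = 141.7 kN; interior l_c = 85 − 24 = 61 → r_n = 346.4 kN.
  R_n,bearing = 1·141.7 + 4·346.4 = 1527 kN → 1527 / 2 = 764 kN.
Bearing governs: 764 kN.

764 kN (bearing governs)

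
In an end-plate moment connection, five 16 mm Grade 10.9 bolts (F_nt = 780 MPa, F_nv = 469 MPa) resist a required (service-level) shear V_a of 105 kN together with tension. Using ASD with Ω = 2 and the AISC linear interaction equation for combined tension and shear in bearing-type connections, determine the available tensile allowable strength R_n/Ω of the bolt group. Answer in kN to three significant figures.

335 kN

A_b = π·16²/4 = 201.1 mm²; f_rv = 105 × 1000 / (5 × 201.1) = 104.4 MPa.
F'_nt = 1.3 F_nt − (Ω F_nt / F_nv) f_rv = 1.3·780 − (2·780/469)·104.4 = 666.6 MPa, capped at F_nt → F'_nt = 666.6 MPa.
R_n = F'_nt · A_b · n = 666.6 × 201.1 × 5 / 1000 = 670.1 kN.
Allowable strength R_n/Ω = 670.1 / 2 = 335 kN.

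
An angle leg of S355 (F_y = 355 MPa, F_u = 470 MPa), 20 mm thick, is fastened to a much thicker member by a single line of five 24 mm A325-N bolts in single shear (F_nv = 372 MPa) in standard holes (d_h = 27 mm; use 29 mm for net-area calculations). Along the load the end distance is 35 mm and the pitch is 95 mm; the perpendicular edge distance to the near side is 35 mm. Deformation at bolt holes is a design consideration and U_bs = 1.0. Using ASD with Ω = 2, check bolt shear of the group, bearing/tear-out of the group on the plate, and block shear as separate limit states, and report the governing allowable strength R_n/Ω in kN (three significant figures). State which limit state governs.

Bolt shear: A_b = π·24²/4 = 452.4 mm²; R_n = 372 × 452.4 × 5 × 1 / 1000 = 841.4 kN → 841.4 / 2 = 421 kN.
Bearing: edge l_c = 21.5, r_n = 242.5 kN; interior l_c = 68, r_n = 541.4 kN; R_n = 242.5 + 4·541.4 = 2408 kN → 1200 kN.
Block shear: A_gv = 8300, A_nv = 5690, A_nt = 410 mm²; R_n = min(0.6F_uA_nv, 0.6F_yA_gv) + U_bs·F_u·A_nt = 1797 kN → 899 kN.
Bolt shear governs: 421 kN.

421 kN (bolt shear governs)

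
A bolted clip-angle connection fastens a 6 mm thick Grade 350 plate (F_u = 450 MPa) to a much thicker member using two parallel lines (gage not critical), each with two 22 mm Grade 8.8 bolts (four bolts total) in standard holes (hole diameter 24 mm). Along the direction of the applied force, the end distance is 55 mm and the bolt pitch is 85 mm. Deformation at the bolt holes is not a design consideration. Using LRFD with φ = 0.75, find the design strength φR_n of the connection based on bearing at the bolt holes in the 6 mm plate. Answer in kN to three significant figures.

529 kN

Per bolt r_n = 1.5 l_c t F_u ≤ 3.0 d t F_u; upper limit = 3.0 × 22 × 6 × 450 / 1000 = 178.2 kN.
Edge bolt: l_c = 55 − 24/2 = 43 mm → 1.5 × 43 × 6 × 450 / 1000 = 174.2 → r_n = 174.2 kN.
Interior bolts: l_c = 85 − 24 = 61 mm → 1.5 × 61 × 6 × 450 / 1000 = 247.1 → r_n = 178.2 kN.
R_n = 2 × 174.2 + 2 × 178.2 = 704.7 kN.
Design strength φR_n = 0.75 × 704.7 = 529 kN.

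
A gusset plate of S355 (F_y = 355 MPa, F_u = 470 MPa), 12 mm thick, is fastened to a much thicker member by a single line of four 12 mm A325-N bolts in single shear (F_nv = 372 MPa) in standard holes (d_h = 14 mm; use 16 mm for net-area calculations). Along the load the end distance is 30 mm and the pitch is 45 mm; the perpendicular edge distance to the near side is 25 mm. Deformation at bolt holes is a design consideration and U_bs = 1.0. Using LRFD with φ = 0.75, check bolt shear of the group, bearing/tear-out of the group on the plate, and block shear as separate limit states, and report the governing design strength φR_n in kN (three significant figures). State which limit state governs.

Bolt shear: A_b = π·12²/4 = 113.1 mm²; R_n = 372 × 113.1 × 4 × 1 / 1000 = 168.3 kN → 0.75 × 168.3 = 126 kN.
Bearing: edge l_c = 23, r_n = 155.7 kN; interior l_c = 31, r_n = 162.4 kN; R_n = 155.7 + 3·162.4 = 643 kN → 482 kN.
Block shear: A_gv = 1980, A_nv = 1308, A_nt = 204 mm²; R_n = min(0.6F_uA_nv, 0.6F_yA_gv) + U_bs·F_u·A_nt = 464.7 kN → 349 kN.
Bolt shear governs: 126 kN.

126 kN (bolt shear governs)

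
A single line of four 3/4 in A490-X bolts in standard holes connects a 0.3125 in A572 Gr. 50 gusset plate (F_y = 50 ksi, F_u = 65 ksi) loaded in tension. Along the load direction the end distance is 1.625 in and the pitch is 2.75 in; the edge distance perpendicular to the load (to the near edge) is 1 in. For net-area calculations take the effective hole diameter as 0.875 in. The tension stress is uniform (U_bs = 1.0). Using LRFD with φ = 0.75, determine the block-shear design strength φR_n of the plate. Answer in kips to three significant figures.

Shear plane L_v = 1.625 + 3·2.75 = 9.875 in; A_gv = 9.875 × 0.3125 = 3.086 in².
A_nv = (9.875 − 3.5·0.875) × 0.3125 = 2.129 in².
A_nt = (1 − 0.5·0.875) × 0.3125 = 0.1758 in².
0.6 F_u A_nv = 83.03 kips; 0.6 F_y A_gv = 92.58 kips → shear rupture governs the shear term.
R_n = 83.03 + 1.0 × 65 × 0.1758 = 94.45 kips.
Design strength φR_n = 0.75 × 94.45 = 70.8 kips.

70.8 kips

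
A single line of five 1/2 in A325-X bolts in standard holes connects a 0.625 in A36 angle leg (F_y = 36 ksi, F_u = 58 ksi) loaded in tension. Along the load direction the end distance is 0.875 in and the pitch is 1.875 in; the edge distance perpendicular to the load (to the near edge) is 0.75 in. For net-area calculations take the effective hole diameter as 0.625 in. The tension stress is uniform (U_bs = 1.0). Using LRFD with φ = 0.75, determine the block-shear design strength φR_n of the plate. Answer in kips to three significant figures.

Shear plane L_v = 0.875 + 4·1.875 = 8.375 in; A_gv = 8.375 × 0.625 = 5.234 in².
A_nv = (8.375 − 4.5·0.625) × 0.625 = 3.477 in².
A_nt = (0.75 − 0.5·0.625) × 0.625 = 0.2734 in².
0.6 F_u A_nv = 121 kips; 0.6 F_y A_gv = 113.1 kips → shear yielding governs the shear term.
R_n = 113.1 + 1.0 × 58 × 0.2734 = 128.9 kips.
Design strength φR_n = 0.75 × 128.9 = 96.7 kips.

96.7 kips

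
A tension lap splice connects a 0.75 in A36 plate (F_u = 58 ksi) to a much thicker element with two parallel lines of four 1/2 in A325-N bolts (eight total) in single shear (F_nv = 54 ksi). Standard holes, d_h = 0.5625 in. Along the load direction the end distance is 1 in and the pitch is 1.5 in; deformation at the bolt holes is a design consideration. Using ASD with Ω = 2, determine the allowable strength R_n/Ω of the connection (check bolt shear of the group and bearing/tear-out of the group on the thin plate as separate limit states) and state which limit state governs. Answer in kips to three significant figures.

Bolt shear: A_b = π·0.5²/4 = 0.1963 in²; R_n = 54 × 0.1963 × 8 × 1 = 84.82 kips → 84.82 / 2 = 42.4 kips.
Bearing (1.2 l_c t F_u ≤ 2.4 d t F_u): upper limit = 2.4·0.5·0.75·58 = 52.2 kips.
  Edge l_c = 1 − 0.5625/2 = 0.7188 → r_n = 37.52 kips; interior l_c = 1.5 − 0.5625 = 0.9375 → r_n = 48.94 kips.
  R_n,bearing = 2·37.52 + 6·48.94 = 368.7 kips → 368.7 / 2 = 184 kips.
Bolt shear governs: 42.4 kips.

42.4 kips (bolt shear governs)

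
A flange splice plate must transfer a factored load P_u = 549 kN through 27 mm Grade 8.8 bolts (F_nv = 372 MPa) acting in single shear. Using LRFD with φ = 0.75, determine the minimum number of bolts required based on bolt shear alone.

4 bolts

A_b = π·27²/4 = 572.6 mm².
Per-bolt design strength φR_n = 0.75 × 372 × 572.6 × 1 / 1000 = 159.7 kN.
n ≥ 549 / 159.7 = 3.437 → use 4 bolts.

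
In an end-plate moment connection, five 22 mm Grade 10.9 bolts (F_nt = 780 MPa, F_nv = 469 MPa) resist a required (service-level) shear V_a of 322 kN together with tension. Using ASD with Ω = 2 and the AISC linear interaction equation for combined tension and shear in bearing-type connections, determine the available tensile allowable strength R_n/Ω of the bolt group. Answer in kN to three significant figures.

A_b = π·22²/4 = 380.1 mm²; f_rv = 322 × 1000 / (5 × 380.1) = 169.4 MPa.
F'_nt = 1.3 F_nt − (Ω F_nt / F_nv) f_rv = 1.3·780 − (2·780/469)·169.4 = 450.5 MPa, capped at F_nt → F'_nt = 450.5 MPa.
R_n = F'_nt · A_b · n = 450.5 × 380.1 × 5 / 1000 = 856.2 kN.
Allowable strength R_n/Ω = 856.2 / 2 = 428 kN.

428 kN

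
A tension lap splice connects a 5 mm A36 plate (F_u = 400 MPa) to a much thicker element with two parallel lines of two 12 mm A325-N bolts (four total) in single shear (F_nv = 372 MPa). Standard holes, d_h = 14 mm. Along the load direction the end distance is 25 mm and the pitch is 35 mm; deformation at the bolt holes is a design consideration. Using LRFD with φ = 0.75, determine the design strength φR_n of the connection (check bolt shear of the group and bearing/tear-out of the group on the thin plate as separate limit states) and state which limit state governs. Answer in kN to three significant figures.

Bolt shear: A_b = π·12²/4 = 113.1 mm²; R_n = 372 × 113.1 × 4 × 1 / 1000 = 168.3 kN → 0.75 × 168.3 = 126 kN.
Bearing (1.2 l_c t F_u ≤ 2.4 d t F_u): upper limit = 2.4·12·5·400 / 1000 = 57.6 kN.
  Edge l_c = 25 − 14/2 = 18 → r_n = 43.2 kN; interior l_c = 35 − 14 = 21 → r_n = 50.4 kN.
  R_n,bearing = 2·43.2 + 2·50.4 = 187.2 kN → 0.75 × 187.2 = 140 kN.
Bolt shear governs: 126 kN.

126 kN (bolt shear governs)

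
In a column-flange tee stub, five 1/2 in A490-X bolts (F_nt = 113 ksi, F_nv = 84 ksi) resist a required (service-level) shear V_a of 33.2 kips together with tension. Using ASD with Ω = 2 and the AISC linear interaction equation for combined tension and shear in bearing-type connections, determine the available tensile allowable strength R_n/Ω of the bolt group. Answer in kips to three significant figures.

27.4 kips

A_b = π·0.5²/4 = 0.1963 in²; f_rv = 33.2 / (5 × 0.1963) = 33.82 ksi.
F'_nt = 1.3 F_nt − (Ω F_nt / F_nv) f_rv = 1.3·113 − (2·113/84)·33.82 = 55.92 ksi, capped at F_nt → F'_nt = 55.92 ksi.
R_n = F'_nt · A_b · n = 55.92 × 0.1963 × 5 = 54.89 kips.
Allowable strength R_n/Ω = 54.89 / 2 = 27.4 kips.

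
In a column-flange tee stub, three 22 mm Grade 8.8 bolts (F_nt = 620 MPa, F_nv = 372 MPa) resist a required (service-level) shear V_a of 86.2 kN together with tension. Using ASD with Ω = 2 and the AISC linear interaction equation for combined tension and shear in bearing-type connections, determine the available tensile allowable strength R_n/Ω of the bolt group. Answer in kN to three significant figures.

316 kN

A_b = π·22²/4 = 380.1 mm²; f_rv = 86.2 × 1000 / (3 × 380.1) = 75.59 MPa.
F'_nt = 1.3 F_nt − (Ω F_nt / F_nv) f_rv = 1.3·620 − (2·620/372)·75.59 = 554 MPa, capped at F_nt → F'_nt = 554 MPa.
R_n = F'_nt · A_b · n = 554 × 380.1 × 3 / 1000 = 631.8 kN.
Allowable strength R_n/Ω = 631.8 / 2 = 316 kN.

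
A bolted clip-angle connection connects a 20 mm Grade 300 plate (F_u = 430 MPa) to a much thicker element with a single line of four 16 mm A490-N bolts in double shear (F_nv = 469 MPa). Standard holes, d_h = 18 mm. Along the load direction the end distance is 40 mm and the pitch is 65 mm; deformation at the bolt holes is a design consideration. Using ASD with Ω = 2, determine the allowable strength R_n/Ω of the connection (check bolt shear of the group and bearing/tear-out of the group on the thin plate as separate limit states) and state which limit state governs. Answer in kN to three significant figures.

Bolt shear: A_b = π·16²/4 = 201.1 mm²; R_n = 469 × 201.1 × 4 × 2 / 1000 = 754.4 kN → 754.4 / 2 = 377 kN.
Bearing (1.2 l_c t F_u ≤ 2.4 d t F_u): upper limit = 2.4·16·20·430 / 1000 = 330.2 kN.
  Edge l_c = 40 − 18/2 = 31 → r_n = 319.9 kN; interior l_c = 65 − 18 = 47 → r_n = 330.2 kN.
  R_n,bearing = 1·319.9 + 3·330.2 = 1311 kN → 1311 / 2 = 655 kN.
Bolt shear governs: 377 kN.

377 kN (bolt shear governs)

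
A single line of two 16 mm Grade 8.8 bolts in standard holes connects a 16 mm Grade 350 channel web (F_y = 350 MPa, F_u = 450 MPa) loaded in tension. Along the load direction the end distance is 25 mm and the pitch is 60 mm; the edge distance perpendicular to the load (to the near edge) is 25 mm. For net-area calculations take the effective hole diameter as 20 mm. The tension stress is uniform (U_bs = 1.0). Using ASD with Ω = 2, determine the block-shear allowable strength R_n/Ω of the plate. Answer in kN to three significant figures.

173 kN

Shear plane L_v = 25 + 1·60 = 85 mm; A_gv = 85 × 16 = 1360 mm².
A_nv = (85 − 1.5·20) × 16 = 880 mm².
A_nt = (25 − 0.5·20) × 16 = 240 mm².
0.6 F_u A_nv = 237.6 kN; 0.6 F_y A_gv = 285.6 kN → shear rupture governs the shear term.
R_n = 237.6 + 1.0 × 450 × 240 / 1000 = 345.6 kN.
Allowable strength R_n/Ω = 345.6 / 2 = 173 kN.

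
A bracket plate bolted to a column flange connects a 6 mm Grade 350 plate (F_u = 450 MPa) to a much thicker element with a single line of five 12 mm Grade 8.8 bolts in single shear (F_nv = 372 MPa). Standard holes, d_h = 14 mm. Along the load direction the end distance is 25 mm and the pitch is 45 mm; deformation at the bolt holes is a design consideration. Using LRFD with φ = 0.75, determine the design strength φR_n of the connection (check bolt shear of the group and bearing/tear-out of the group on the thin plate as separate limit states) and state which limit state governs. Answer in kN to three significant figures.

158 kN (bolt shear governs)

Bolt shear: A_b = π·12²/4 = 113.1 mm²; R_n = 372 × 113.1 × 5 × 1 / 1000 = 210.4 kN → 0.75 × 210.4 = 158 kN.
Bearing (1.2 l_c t F_u ≤ 2.4 d t F_u): upper limit = 2.4·12·6·450 / 1000 = 77.76 kN.
  Edge l_c = 25 − 14/2 = 18 → r_n = 58.32 kN; interior l_c = 45 − 14 = 31 → r_n = 77.76 kN.
  R_n,bearing = 1·58.32 + 4·77.76 = 369.4 kN → 0.75 × 369.4 = 277 kN.
Bolt shear governs: 158 kN.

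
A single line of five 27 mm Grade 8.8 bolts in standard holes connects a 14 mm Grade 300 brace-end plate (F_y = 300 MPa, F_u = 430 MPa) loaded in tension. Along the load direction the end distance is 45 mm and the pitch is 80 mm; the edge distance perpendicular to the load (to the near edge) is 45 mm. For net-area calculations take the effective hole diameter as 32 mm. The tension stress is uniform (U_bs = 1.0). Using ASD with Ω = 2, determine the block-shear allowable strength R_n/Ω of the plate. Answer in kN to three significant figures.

Shear plane L_v = 45 + 4·80 = 365 mm; A_gv = 365 × 14 = 5110 mm².
A_nv = (365 − 4.5·32) × 14 = 3094 mm².
A_nt = (45 − 0.5·32) × 14 = 406 mm².
0.6 F_u A_nv = 798.3 kN; 0.6 F_y A_gv = 919.8 kN → shear rupture governs the shear term.
R_n = 798.3 + 1.0 × 430 × 406 / 1000 = 972.8 kN.
Allowable strength R_n/Ω = 972.8 / 2 = 486 kN.

486 kN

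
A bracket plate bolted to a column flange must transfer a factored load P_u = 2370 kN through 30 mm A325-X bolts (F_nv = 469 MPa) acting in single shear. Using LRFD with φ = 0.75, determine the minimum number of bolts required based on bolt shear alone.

10 bolts

A_b = π·30²/4 = 706.9 mm².
Per-bolt design strength φR_n = 0.75 × 469 × 706.9 × 1 / 1000 = 248.6 kN.
n ≥ 2370 / 248.6 = 9.532 → use 10 bolts.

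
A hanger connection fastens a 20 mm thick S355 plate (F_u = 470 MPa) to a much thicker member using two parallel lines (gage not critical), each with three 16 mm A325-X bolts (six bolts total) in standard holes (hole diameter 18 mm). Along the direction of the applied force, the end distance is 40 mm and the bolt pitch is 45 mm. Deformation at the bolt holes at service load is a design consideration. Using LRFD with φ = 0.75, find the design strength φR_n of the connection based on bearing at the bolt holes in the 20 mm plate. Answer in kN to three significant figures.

1440 kN

Per bolt r_n = 1.2 l_c t F_u ≤ 2.4 d t F_u; upper limit = 2.4 × 16 × 20 × 470 / 1000 = 361 kN.
Edge bolt: l_c = 40 − 18/2 = 31 mm → 1.2 × 31 × 20 × 470 / 1000 = 349.7 → r_n = 349.7 kN.
Interior bolts: l_c = 45 − 18 = 27 mm → 1.2 × 27 × 20 × 470 / 1000 = 304.6 → r_n = 304.6 kN.
R_n = 2 × 349.7 + 4 × 304.6 = 1918 kN.
Design strength φR_n = 0.75 × 1918 = 1440 kN.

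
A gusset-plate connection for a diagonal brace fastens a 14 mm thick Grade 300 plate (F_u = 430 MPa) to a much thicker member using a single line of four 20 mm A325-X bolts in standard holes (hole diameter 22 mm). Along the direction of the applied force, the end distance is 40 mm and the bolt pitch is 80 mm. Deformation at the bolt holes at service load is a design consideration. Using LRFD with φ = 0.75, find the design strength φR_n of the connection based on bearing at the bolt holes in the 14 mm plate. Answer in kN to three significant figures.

807 kN

Per bolt r_n = 1.2 l_c t F_u ≤ 2.4 d t F_u; upper limit = 2.4 × 20 × 14 × 430 / 1000 = 289 kN.
Edge bolt: l_c = 40 − 22/2 = 29 mm → 1.2 × 29 × 14 × 430 / 1000 = 209.5 → r_n = 209.5 kN.
Interior bolts: l_c = 80 − 22 = 58 mm → 1.2 × 58 × 14 × 430 / 1000 = 419 → r_n = 289 kN.
R_n = 1 × 209.5 + 3 × 289 = 1076 kN.
Design strength φR_n = 0.75 × 1076 = 807 kN.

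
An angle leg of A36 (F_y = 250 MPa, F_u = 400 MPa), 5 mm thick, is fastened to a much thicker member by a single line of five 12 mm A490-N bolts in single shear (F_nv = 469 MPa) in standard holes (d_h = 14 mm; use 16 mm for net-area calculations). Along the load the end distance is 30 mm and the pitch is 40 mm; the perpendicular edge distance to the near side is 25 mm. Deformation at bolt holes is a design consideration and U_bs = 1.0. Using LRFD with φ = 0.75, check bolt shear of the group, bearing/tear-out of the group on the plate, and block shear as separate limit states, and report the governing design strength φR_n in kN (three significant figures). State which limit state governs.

Bolt shear: A_b = π·12²/4 = 113.1 mm²; R_n = 469 × 113.1 × 5 × 1 / 1000 = 265.2 kN → 0.75 × 265.2 = 199 kN.
Bearing: edge l_c = 23, r_n = 55.2 kN; interior l_c = 26, r_n = 57.6 kN; R_n = 55.2 + 4·57.6 = 285.6 kN → 214 kN.
Block shear: A_gv = 950, A_nv = 590, A_nt = 85 mm²; R_n = min(0.6F_uA_nv, 0.6F_yA_gv) + U_bs·F_u·A_nt = 175.6 kN → 132 kN.
Block shear governs: 132 kN.

132 kN (block shear governs)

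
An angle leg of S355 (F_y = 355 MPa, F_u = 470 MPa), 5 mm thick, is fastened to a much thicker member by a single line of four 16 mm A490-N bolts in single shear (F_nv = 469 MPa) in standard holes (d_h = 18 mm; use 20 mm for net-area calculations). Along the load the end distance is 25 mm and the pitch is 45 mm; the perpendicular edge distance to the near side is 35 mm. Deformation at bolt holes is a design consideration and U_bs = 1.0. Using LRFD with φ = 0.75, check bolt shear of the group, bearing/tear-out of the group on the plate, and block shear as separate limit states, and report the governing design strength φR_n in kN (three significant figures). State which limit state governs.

Bolt shear: A_b = π·16²/4 = 201.1 mm²; R_n = 469 × 201.1 × 4 × 1 / 1000 = 377.2 kN → 0.75 × 377.2 = 283 kN.
Bearing: edge l_c = 16, r_n = 45.12 kN; interior l_c = 27, r_n = 76.14 kN; R_n = 45.12 + 3·76.14 = 273.5 kN → 205 kN.
Block shear: A_gv = 800, A_nv = 450, A_nt = 125 mm²; R_n = min(0.6F_uA_nv, 0.6F_yA_gv) + U_bs·F_u·A_nt = 185.7 kN → 139 kN.
Block shear governs: 139 kN.

139 kN (block shear governs)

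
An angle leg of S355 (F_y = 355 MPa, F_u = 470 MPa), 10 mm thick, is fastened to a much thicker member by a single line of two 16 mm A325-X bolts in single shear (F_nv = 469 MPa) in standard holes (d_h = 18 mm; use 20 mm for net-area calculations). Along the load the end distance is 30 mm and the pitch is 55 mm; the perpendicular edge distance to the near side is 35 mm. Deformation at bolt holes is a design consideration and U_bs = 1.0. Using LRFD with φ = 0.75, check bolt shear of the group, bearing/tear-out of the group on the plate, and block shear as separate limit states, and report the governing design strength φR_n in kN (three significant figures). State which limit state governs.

141 kN (bolt shear governs)

Bolt shear: A_b = π·16²/4 = 201.1 mm²; R_n = 469 × 201.1 × 2 × 1 / 1000 = 188.6 kN → 0.75 × 188.6 = 141 kN.
Bearing: edge l_c = 21, r_n = 118.4 kN; interior l_c = 37, r_n = 180.5 kN; R_n = 118.4 + 1·180.5 = 298.9 kN → 224 kN.
Block shear: A_gv = 850, A_nv = 550, A_nt = 250 mm²; R_n = min(0.6F_uA_nv, 0.6F_yA_gv) + U_bs·F_u·A_nt = 272.6 kN → 204 kN.
Bolt shear governs: 141 kN.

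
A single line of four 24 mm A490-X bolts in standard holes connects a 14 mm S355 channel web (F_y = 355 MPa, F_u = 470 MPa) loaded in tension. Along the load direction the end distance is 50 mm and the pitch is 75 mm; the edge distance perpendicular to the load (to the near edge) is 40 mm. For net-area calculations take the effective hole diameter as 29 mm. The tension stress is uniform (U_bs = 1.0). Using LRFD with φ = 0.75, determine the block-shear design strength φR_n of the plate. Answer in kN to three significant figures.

Shear plane L_v = 50 + 3·75 = 275 mm; A_gv = 275 × 14 = 3850 mm².
A_nv = (275 − 3.5·29) × 14 = 2429 mm².
A_nt = (40 − 0.5·29) × 14 = 357 mm².
0.6 F_u A_nv = 685 kN; 0.6 F_y A_gv = 820.1 kN → shear rupture governs the shear term.
R_n = 685 + 1.0 × 470 × 357 / 1000 = 852.8 kN.
Design strength φR_n = 0.75 × 852.8 = 640 kN.

640 kN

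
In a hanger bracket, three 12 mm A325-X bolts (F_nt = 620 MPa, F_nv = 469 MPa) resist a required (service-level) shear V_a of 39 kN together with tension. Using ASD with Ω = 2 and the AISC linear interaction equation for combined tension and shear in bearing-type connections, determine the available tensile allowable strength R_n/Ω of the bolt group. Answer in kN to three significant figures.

85.2 kN

A_b = π·12²/4 = 113.1 mm²; f_rv = 39 × 1000 / (3 × 113.1) = 114.9 MPa.
F'_nt = 1.3 F_nt − (Ω F_nt / F_nv) f_rv = 1.3·620 − (2·620/469)·114.9 = 502.1 MPa, capped at F_nt → F'_nt = 502.1 MPa.
R_n = F'_nt · A_b · n = 502.1 × 113.1 × 3 / 1000 = 170.4 kN.
Allowable strength R_n/Ω = 170.4 / 2 = 85.2 kN.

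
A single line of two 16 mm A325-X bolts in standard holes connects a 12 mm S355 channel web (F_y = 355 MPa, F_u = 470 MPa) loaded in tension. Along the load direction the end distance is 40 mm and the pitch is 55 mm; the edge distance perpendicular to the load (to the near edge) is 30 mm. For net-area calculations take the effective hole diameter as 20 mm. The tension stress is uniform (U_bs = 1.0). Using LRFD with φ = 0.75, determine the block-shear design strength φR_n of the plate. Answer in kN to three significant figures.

250 kN

Shear plane L_v = 40 + 1·55 = 95 mm; A_gv = 95 × 12 = 1140 mm².
A_nv = (95 − 1.5·20) × 12 = 780 mm².
A_nt = (30 − 0.5·20) × 12 = 240 mm².
0.6 F_u A_nv = 220 kN; 0.6 F_y A_gv = 242.8 kN → shear rupture governs the shear term.
R_n = 220 + 1.0 × 470 × 240 / 1000 = 332.8 kN.
Design strength φR_n = 0.75 × 332.8 = 250 kN.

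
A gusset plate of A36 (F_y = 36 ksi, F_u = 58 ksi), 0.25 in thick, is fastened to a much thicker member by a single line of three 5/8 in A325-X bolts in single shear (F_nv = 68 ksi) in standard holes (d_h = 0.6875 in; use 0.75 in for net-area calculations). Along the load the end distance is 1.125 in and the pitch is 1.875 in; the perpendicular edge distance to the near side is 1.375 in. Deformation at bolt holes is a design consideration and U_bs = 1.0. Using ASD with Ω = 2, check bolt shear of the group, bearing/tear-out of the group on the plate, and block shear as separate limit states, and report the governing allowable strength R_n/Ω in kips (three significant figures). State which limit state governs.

20.3 kips (block shear governs)

Bolt shear: A_b = π·0.625²/4 = 0.3068 in²; R_n = 68 × 0.3068 × 3 × 1 = 62.59 kips → 62.59 / 2 = 31.3 kips.
Bearing: edge l_c = 0.7812, r_n = 13.59 kips; interior l_c = 1.188, r_n = 20.66 kips; R_n = 13.59 + 2·20.66 = 54.92 kips → 27.5 kips.
Block shear: A_gv = 1.219, A_nv = 0.75, A_nt = 0.25 in²; R_n = min(0.6F_uA_nv, 0.6F_yA_gv) + U_bs·F_u·A_nt = 40.6 kips → 20.3 kips.
Block shear governs: 20.3 kips.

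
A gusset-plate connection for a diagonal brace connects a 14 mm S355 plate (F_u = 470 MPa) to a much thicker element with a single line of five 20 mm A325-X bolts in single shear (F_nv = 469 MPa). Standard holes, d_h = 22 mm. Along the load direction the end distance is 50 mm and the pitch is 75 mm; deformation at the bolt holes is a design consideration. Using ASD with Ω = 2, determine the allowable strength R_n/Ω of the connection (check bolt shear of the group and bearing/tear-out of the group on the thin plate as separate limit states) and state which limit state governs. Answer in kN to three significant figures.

368 kN (bolt shear governs)

Bolt shear: A_b = π·20²/4 = 314.2 mm²; R_n = 469 × 314.2 × 5 × 1 / 1000 = 736.7 kN → 736.7 / 2 = 368 kN.
Bearing (1.2 l_c t F_u ≤ 2.4 d t F_u): upper limit = 2.4·20·14·470 / 1000 = 315.8 kN.
  Edge l_c = 50 − 22/2 = 39 → r_n = 307.9 kN; interior l_c = 75 − 22 = 53 → r_n = 315.8 kN.
  R_n,bearing = 1·307.9 + 4·315.8 = 1571 kN → 1571 / 2 = 786 kN.
Bolt shear governs: 368 kN.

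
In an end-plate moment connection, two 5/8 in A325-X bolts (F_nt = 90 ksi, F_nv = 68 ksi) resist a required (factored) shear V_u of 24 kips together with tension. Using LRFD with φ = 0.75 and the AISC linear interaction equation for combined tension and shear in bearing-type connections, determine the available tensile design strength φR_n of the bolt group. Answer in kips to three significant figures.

A_b = π·0.625²/4 = 0.3068 in²; f_rv = 24 / (2 × 0.3068) = 39.11 ksi.
F'_nt = 1.3 F_nt − (F_nt / φF_nv) f_rv = 1.3·90 − (90/(0.75·68))·39.11 = 47.98 ksi, capped at F_nt → F'_nt = 47.98 ksi.
R_n = F'_nt · A_b · n = 47.98 × 0.3068 × 2 = 29.44 kips.
Design strength φR_n = 0.75 × 29.44 = 22.1 kips.

22.1 kips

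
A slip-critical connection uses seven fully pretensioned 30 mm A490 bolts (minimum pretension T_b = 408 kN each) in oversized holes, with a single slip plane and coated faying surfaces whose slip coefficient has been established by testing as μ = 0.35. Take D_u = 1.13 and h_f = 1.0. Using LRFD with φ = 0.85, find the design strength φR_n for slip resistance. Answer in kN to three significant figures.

R_n = μ · D_u · h_f · T_b · n_s · n_b = 0.35 × 1.13 × 1.0 × 408 × 1 × 7 = 1130 kN.
Design strength φR_n = 0.85 × 1130 = 960 kN.

960 kN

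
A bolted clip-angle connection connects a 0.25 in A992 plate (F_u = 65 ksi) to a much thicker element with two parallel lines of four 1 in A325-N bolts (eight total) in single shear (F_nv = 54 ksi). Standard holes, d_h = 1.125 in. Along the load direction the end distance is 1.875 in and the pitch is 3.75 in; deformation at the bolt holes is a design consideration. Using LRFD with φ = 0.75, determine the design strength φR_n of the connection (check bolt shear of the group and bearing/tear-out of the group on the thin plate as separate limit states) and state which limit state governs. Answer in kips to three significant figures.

214 kips (bearing governs)

Bolt shear: A_b = π·1²/4 = 0.7854 in²; R_n = 54 × 0.7854 × 8 × 1 = 339.3 kips → 0.75 × 339.3 = 254 kips.
Bearing (1.2 l_c t F_u ≤ 2.4 d t F_u): upper limit = 2.4·1·0.25·65 = 39 kips.
  Edge l_c = 1.875 − 1.125/2 = 1.312 → r_n = 25.59 kips; interior l_c = 3.75 − 1.125 = 2.625 → r_n = 39 kips.
  R_n,bearing = 2·25.59 + 6·39 = 285.2 kips → 0.75 × 285.2 = 214 kips.
Bearing governs: 214 kips.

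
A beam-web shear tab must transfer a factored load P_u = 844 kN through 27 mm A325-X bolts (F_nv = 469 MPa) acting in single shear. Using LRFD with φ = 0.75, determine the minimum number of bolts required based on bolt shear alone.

A_b = π·27²/4 = 572.6 mm².
Per-bolt design strength φR_n = 0.75 × 469 × 572.6 × 1 / 1000 = 201.4 kN.
n ≥ 844 / 201.4 = 4.191 → use 5 bolts.

5 bolts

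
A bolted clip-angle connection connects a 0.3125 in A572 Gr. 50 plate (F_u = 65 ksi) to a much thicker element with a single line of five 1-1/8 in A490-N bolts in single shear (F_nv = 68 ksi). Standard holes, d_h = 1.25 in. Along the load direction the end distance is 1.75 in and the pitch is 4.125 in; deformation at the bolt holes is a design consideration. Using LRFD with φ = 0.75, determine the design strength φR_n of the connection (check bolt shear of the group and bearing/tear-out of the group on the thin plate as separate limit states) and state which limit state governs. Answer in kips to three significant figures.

Bolt shear: A_b = π·1.125²/4 = 0.994 in²; R_n = 68 × 0.994 × 5 × 1 = 338 kips → 0.75 × 338 = 253 kips.
Bearing (1.2 l_c t F_u ≤ 2.4 d t F_u): upper limit = 2.4·1.125·0.3125·65 = 54.84 kips.
  Edge l_c = 1.75 − 1.25/2 = 1.125 → r_n = 27.42 kips; interior l_c = 4.125 − 1.25 = 2.875 → r_n = 54.84 kips.
  R_n,bearing = 1·27.42 + 4·54.84 = 246.8 kips → 0.75 × 246.8 = 185 kips.
Bearing governs: 185 kips.

185 kips (bearing governs)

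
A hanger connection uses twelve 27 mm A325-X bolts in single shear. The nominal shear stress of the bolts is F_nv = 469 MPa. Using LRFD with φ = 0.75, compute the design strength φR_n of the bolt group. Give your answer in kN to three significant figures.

2420 kN

A_b = π × 27² / 4 = 572.6 mm².
R_n = F_nv · A_b · n · n_s = 469 × 572.6 × 12 × 1 / 1000 = 3222 kN.
Design strength φR_n = 0.75 × 3222 = 2420 kN.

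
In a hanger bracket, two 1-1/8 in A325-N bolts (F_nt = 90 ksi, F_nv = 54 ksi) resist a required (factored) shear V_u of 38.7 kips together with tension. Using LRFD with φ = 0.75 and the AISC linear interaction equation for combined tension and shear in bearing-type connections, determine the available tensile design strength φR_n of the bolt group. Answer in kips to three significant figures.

A_b = π·1.125²/4 = 0.994 in²; f_rv = 38.7 / (2 × 0.994) = 19.47 ksi.
F'_nt = 1.3 F_nt − (F_nt / φF_nv) f_rv = 1.3·90 − (90/(0.75·54))·19.47 = 73.74 ksi, capped at F_nt → F'_nt = 73.74 ksi.
R_n = F'_nt · A_b · n = 73.74 × 0.994 × 2 = 146.6 kips.
Design strength φR_n = 0.75 × 146.6 = 110 kips.

110 kips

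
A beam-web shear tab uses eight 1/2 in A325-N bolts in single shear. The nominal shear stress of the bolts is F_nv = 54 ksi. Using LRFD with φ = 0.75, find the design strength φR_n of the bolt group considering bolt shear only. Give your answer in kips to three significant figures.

63.6 kips

A_b = π × 0.5² / 4 = 0.1963 in².
R_n = F_nv · A_b · n · n_s = 54 × 0.1963 × 8 × 1 = 84.82 kips.
Design strength φR_n = 0.75 × 84.82 = 63.6 kips.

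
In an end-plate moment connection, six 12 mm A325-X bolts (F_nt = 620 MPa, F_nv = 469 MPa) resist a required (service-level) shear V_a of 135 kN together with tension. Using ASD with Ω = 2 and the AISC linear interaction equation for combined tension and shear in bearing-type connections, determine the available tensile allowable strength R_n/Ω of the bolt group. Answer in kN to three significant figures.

95 kN

A_b = π·12²/4 = 113.1 mm²; f_rv = 135 × 1000 / (6 × 113.1) = 198.9 MPa.
F'_nt = 1.3 F_nt − (Ω F_nt / F_nv) f_rv = 1.3·620 − (2·620/469)·198.9 = 280 MPa, capped at F_nt → F'_nt = 280 MPa.
R_n = F'_nt · A_b · n = 280 × 113.1 × 6 / 1000 = 190 kN.
Allowable strength R_n/Ω = 190 / 2 = 95 kN.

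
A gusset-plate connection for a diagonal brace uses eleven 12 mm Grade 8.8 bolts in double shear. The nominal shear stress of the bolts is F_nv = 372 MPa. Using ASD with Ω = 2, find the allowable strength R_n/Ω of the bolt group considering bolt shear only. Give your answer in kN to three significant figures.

A_b = π × 12² / 4 = 113.1 mm².
R_n = F_nv · A_b · n · n_s = 372 × 113.1 × 11 × 2 / 1000 = 925.6 kN.
Allowable strength R_n/Ω = 925.6 / 2 = 463 kN.

463 kN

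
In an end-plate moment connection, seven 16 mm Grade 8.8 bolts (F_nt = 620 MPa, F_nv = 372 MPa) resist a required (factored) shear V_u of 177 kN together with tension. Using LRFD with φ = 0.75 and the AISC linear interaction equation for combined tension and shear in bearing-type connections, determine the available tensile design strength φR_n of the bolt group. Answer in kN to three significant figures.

A_b = π·16²/4 = 201.1 mm²; f_rv = 177 × 1000 / (7 × 201.1) = 125.8 MPa.
F'_nt = 1.3 F_nt − (F_nt / φF_nv) f_rv = 1.3·620 − (620/(0.75·372))·125.8 = 526.5 MPa, capped at F_nt → F'_nt = 526.5 MPa.
R_n = F'_nt · A_b · n = 526.5 × 201.1 × 7 / 1000 = 741.1 kN.
Design strength φR_n = 0.75 × 741.1 = 556 kN.

556 kN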